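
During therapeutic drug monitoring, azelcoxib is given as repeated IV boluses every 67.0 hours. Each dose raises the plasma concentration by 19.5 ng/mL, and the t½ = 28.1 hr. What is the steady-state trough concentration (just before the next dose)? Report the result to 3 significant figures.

k = ln 2 / 28.1 = 0.02467 hr⁻¹
Fraction remaining after one interval: e^(−kτ) = e^(−0.02467 × 67.0) = 0.1915
R = 1 / (1 − 0.1915) = 1.237
Css,max = 19.5 × 1.237 = 24.12 ng/mL
Css,min = Css,max × e^(−kτ) = 24.12 × 0.1915 ≈ 4.62 ng/mL

4.62 ng/mL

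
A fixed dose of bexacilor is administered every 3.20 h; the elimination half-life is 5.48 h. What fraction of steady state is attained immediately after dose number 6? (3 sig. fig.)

0.912

k = ln 2 / 5.48 = 0.1265 h⁻¹
f_n = 1 − e^(−nkτ) = 1 − e^(−6 × 0.1265 × 3.20) = 1 − e^(−2.429) = 1 − 0.08817 ≈ 0.912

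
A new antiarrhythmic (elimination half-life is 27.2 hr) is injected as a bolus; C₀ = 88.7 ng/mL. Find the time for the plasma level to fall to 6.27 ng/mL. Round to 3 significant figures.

104 hours

k = ln 2 / 27.2 = 0.02548 hr⁻¹
C(t) = C₀ e^(−kt)  ⇒  t = ln(C₀/C) / k
t = ln(88.7/6.27) / 0.02548 = 2.649 / 0.02548 ≈ 104 hours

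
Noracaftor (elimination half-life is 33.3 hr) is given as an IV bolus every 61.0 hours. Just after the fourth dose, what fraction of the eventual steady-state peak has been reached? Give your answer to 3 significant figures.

0.994

k = ln 2 / 33.3 = 0.02082 hr⁻¹
f_n = 1 − e^(−nkτ) = 1 − e^(−4 × 0.02082 × 61.0) = 1 − e^(−5.079) = 1 − 0.006227 ≈ 0.994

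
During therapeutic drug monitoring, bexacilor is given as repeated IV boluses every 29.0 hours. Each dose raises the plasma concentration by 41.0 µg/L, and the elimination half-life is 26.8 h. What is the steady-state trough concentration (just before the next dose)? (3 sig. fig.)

36.7 µg/L

k = ln 2 / 26.8 = 0.02586 h⁻¹
Fraction remaining after one interval: e^(−kτ) = e^(−0.02586 × 29.0) = 0.4723
R = 1 / (1 − 0.4723) = 1.895
Css,max = 41.0 × 1.895 = 77.70 µg/L
Css,min = Css,max × e^(−kτ) = 77.70 × 0.4723 ≈ 36.7 µg/L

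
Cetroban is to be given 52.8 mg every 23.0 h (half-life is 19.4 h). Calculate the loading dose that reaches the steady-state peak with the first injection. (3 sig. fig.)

k = ln 2 / 19.4 = 0.03573 h⁻¹
Accumulation ratio R = 1 / (1 − e^(−kτ)) = 1 / (1 − e^(−0.03573×23.0)) = 1 / (1 − 0.4397) = 1.785
Loading dose = maintenance dose × R = 52.8 × 1.785 ≈ 94.2 mg

94.2 mg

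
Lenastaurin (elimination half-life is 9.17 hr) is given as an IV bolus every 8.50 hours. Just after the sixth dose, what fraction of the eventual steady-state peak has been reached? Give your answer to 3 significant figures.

k = ln 2 / 9.17 = 0.07559 hr⁻¹
f_n = 1 − e^(−nkτ) = 1 − e^(−6 × 0.07559 × 8.50) = 1 − e^(−3.855) = 1 − 0.02117 ≈ 0.979

0.979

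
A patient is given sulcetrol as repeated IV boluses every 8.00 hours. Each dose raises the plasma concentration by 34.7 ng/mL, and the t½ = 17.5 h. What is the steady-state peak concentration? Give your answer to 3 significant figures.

128 ng/mL

k = ln 2 / 17.5 = 0.03961 h⁻¹
Fraction remaining after one interval: e^(−kτ) = e^(−0.03961 × 8.00) = 0.7284
R = 1 / (1 − 0.7284) = 3.682
Css,max = 34.7 × 3.682 ≈ 128 ng/mL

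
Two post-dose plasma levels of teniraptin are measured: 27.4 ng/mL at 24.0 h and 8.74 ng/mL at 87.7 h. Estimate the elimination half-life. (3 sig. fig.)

38.6 hours

k = ln(C₁/C₂) / (t₂ − t₁) = ln(27.4/8.74) / (87.7 − 24.0)
  = 1.143 / 63.70 = 0.01794 h⁻¹
t½ = ln 2 / k = ln 2 / 0.01794 ≈ 38.6 hours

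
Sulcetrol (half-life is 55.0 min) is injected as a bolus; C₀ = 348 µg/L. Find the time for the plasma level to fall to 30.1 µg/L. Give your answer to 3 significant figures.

k = ln 2 / 55.0 = 0.01260 min⁻¹
C(t) = C₀ e^(−kt)  ⇒  t = ln(C₀/C) / k
t = ln(348/30.1) / 0.01260 = 2.448 / 0.01260 ≈ 194 minutes

194 minutes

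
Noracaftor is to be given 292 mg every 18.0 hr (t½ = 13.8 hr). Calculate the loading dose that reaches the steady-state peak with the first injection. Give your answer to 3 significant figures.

491 mg

k = ln 2 / 13.8 = 0.05023 hr⁻¹
Accumulation ratio R = 1 / (1 − e^(−kτ)) = 1 / (1 − e^(−0.05023×18.0)) = 1 / (1 − 0.4049) = 1.680
Loading dose = maintenance dose × R = 292 × 1.680 ≈ 491 mg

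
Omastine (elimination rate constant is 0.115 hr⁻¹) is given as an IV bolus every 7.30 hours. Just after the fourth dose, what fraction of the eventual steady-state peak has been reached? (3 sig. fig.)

f_n = 1 − e^(−nkτ) = 1 − e^(−4 × 0.1150 × 7.30) = 1 − e^(−3.358) = 1 − 0.03480 ≈ 0.965

0.965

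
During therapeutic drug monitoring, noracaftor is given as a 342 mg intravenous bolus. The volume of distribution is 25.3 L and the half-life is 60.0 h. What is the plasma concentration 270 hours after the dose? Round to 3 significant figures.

C₀ = dose / V = 342 / 25.3 = 13.52 mg/L
k = ln 2 / 60.0 = 0.01155 h⁻¹
C(t) = C₀ e^(−kt) = 13.52 × e^(−0.01155 × 270) = 13.52 × e^(−3.119) = 13.52 × 0.04419 ≈ 0.597 mg/L

0.597 mg/L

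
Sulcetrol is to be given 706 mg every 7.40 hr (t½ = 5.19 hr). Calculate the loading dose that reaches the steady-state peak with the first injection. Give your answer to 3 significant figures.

k = ln 2 / 5.19 = 0.1336 hr⁻¹
Accumulation ratio R = 1 / (1 − e^(−kτ)) = 1 / (1 − e^(−0.1336×7.40)) = 1 / (1 − 0.3722) = 1.593
Loading dose = maintenance dose × R = 706 × 1.593 ≈ 1120 mg

1120 mg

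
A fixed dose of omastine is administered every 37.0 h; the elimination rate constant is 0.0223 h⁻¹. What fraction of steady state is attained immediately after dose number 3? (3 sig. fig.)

f_n = 1 − e^(−nkτ) = 1 − e^(−3 × 0.02230 × 37.0) = 1 − e^(−2.475) = 1 − 0.08414 ≈ 0.916

0.916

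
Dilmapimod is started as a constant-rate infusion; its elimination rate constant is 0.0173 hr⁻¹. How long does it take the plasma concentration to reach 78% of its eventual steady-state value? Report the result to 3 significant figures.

f = 1 − e^(−kt)  ⇒  t = −ln(1 − f) / k
t = −ln(1 − 0.78) / 0.01730 = 1.514 / 0.01730 ≈ 87.5 hours

87.5 hours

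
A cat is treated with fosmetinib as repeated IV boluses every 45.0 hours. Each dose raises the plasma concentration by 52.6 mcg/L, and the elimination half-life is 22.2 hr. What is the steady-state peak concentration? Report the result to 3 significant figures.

69.7 mcg/L

k = ln 2 / 22.2 = 0.03122 hr⁻¹
Fraction remaining after one interval: e^(−kτ) = e^(−0.03122 × 45.0) = 0.2454
R = 1 / (1 − 0.2454) = 1.325
Css,max = 52.6 × 1.325 ≈ 69.7 mcg/L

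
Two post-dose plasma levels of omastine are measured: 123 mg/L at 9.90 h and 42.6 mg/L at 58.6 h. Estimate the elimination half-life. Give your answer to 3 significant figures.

31.8 hours

k = ln(C₁/C₂) / (t₂ − t₁) = ln(123/42.6) / (58.6 − 9.90)
  = 1.060 / 48.70 = 0.02177 h⁻¹
t½ = ln 2 / k = ln 2 / 0.02177 ≈ 31.8 hours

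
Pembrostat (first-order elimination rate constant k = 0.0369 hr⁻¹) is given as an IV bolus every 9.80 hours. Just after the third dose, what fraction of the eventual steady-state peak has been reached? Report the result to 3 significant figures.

f_n = 1 − e^(−nkτ) = 1 − e^(−3 × 0.03690 × 9.80) = 1 − e^(−1.085) = 1 − 0.3379 ≈ 0.662

0.662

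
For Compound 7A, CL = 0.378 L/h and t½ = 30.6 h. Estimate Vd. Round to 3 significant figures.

k = ln 2 / t½ = ln 2 / 30.6 = 0.02265 h⁻¹
V = CL / k = 0.378 / 0.02265 ≈ 16.7 L

16.7 L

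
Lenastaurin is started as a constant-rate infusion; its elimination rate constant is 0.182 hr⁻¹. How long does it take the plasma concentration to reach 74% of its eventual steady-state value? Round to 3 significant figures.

f = 1 − e^(−kt)  ⇒  t = −ln(1 − f) / k
t = −ln(1 − 0.74) / 0.1820 = 1.347 / 0.1820 ≈ 7.40 hours

7.40 hours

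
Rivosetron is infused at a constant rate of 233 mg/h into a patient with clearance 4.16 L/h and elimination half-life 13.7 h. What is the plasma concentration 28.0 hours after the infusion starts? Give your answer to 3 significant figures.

Css = rate / CL = 233 / 4.16 = 56.01 mg/L
k = ln 2 / 13.7 = 0.05059 h⁻¹
C(t) = Css (1 − e^(−kt)) = 56.01 × (1 − e^(−1.417)) = 56.01 × 0.7575 ≈ 42.4 mg/L

42.4 mg/L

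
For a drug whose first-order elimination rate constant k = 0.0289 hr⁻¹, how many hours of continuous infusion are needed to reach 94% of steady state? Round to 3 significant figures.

97.3 hours

f = 1 − e^(−kt)  ⇒  t = −ln(1 − f) / k
t = −ln(1 − 0.94) / 0.02890 = 2.813 / 0.02890 ≈ 97.3 hours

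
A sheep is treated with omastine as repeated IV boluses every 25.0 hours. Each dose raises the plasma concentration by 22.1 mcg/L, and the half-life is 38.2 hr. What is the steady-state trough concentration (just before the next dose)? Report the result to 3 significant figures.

38.5 mcg/L

k = ln 2 / 38.2 = 0.01815 hr⁻¹
Fraction remaining after one interval: e^(−kτ) = e^(−0.01815 × 25.0) = 0.6353
R = 1 / (1 − 0.6353) = 2.742
Css,max = 22.1 × 2.742 = 60.60 mcg/L
Css,min = Css,max × e^(−kτ) = 60.60 × 0.6353 ≈ 38.5 mcg/L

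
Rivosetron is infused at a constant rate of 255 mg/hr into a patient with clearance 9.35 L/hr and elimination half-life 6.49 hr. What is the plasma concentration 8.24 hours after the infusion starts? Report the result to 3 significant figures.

Css = rate / CL = 255 / 9.35 = 27.27 mg/L
k = ln 2 / 6.49 = 0.1068 hr⁻¹
C(t) = Css (1 − e^(−kt)) = 27.27 × (1 − e^(−0.8801)) = 27.27 × 0.5852 ≈ 16.0 mg/L

16.0 mg/L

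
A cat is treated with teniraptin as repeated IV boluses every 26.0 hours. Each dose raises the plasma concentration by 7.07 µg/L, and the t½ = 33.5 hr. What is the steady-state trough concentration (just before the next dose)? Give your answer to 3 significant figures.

k = ln 2 / 33.5 = 0.02069 hr⁻¹
Fraction remaining after one interval: e^(−kτ) = e^(−0.02069 × 26.0) = 0.5839
R = 1 / (1 − 0.5839) = 2.403
Css,max = 7.07 × 2.403 = 16.99 µg/L
Css,min = Css,max × e^(−kτ) = 16.99 × 0.5839 ≈ 9.92 µg/L

9.92 µg/L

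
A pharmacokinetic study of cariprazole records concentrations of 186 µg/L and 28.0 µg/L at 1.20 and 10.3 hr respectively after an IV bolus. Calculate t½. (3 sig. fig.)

k = ln(C₁/C₂) / (t₂ − t₁) = ln(186/28.0) / (10.3 − 1.20)
  = 1.894 / 9.100 = 0.2081 hr⁻¹
t½ = ln 2 / k = ln 2 / 0.2081 ≈ 3.33 hours

3.33 hours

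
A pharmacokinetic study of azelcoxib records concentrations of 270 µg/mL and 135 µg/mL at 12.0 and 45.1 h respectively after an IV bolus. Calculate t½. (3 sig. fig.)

33.1 hours

k = ln(C₁/C₂) / (t₂ − t₁) = ln(270/135) / (45.1 − 12.0)
  = 0.6931 / 33.10 = 0.02094 h⁻¹
t½ = ln 2 / k = ln 2 / 0.02094 ≈ 33.1 hours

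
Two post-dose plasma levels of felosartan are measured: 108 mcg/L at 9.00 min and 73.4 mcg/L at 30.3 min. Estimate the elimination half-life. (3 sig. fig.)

k = ln(C₁/C₂) / (t₂ − t₁) = ln(108/73.4) / (30.3 − 9.00)
  = 0.3862 / 21.30 = 0.01813 min⁻¹
t½ = ln 2 / k = ln 2 / 0.01813 ≈ 38.2 minutes

38.2 minutes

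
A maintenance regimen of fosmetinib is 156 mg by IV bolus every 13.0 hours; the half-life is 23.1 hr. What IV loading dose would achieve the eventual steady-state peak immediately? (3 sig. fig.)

k = ln 2 / 23.1 = 0.03001 hr⁻¹
Accumulation ratio R = 1 / (1 − e^(−kτ)) = 1 / (1 − e^(−0.03001×13.0)) = 1 / (1 − 0.6770) = 3.096
Loading dose = maintenance dose × R = 156 × 3.096 ≈ 483 mg

483 mg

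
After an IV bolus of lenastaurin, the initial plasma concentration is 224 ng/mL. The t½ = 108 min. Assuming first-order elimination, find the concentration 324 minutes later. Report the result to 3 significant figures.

28.0 ng/mL

k = ln 2 / 108 = 0.006418 min⁻¹
324 min is 3.000 half-lives, so C = 224 × (1/2)^3.000 = 224 × 0.1250 ≈ 28.0 ng/mL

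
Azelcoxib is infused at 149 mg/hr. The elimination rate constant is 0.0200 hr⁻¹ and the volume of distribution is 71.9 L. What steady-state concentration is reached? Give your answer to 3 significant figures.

CL = k · V = 0.0200 × 71.9 = 1.438 L/hr
Css = rate / CL = 149 / 1.438 ≈ 104 µg/mL

104 µg/mL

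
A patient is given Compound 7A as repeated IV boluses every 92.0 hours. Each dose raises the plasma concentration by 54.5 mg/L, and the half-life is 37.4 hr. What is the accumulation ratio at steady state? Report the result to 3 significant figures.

1.22

k = ln 2 / 37.4 = 0.01853 hr⁻¹
Fraction remaining after one interval: e^(−kτ) = e^(−0.01853 × 92.0) = 0.1818
R = 1 / (1 − 0.1818) = 1 / 0.8182 ≈ 1.22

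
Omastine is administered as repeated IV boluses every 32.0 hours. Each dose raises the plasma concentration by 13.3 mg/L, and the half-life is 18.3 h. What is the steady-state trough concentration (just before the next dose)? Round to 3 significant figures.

5.63 mg/L

k = ln 2 / 18.3 = 0.03788 h⁻¹
Fraction remaining after one interval: e^(−kτ) = e^(−0.03788 × 32.0) = 0.2976
R = 1 / (1 − 0.2976) = 1.424
Css,max = 13.3 × 1.424 = 18.93 mg/L
Css,min = Css,max × e^(−kτ) = 18.93 × 0.2976 ≈ 5.63 mg/L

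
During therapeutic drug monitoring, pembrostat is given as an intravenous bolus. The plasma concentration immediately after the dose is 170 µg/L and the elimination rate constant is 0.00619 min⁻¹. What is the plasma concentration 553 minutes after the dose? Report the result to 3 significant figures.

5.54 µg/L

C(t) = C₀ e^(−kt) = 170 × e^(−0.006190 × 553) = 170 × e^(−3.423) = 170 × 0.03261 ≈ 5.54 µg/L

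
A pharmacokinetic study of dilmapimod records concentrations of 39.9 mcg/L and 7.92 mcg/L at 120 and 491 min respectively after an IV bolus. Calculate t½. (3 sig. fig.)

k = ln(C₁/C₂) / (t₂ − t₁) = ln(39.9/7.92) / (491 − 120)
  = 1.617 / 371.0 = 0.004358 min⁻¹
t½ = ln 2 / k = ln 2 / 0.004358 ≈ 159 minutes

159 minutes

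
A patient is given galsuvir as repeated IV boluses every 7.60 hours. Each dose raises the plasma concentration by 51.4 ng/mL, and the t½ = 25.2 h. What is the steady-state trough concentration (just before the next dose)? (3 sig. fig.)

221 ng/mL

k = ln 2 / 25.2 = 0.02751 h⁻¹
Fraction remaining after one interval: e^(−kτ) = e^(−0.02751 × 7.60) = 0.8114
R = 1 / (1 − 0.8114) = 5.301
Css,max = 51.4 × 5.301 = 272.5 ng/mL
Css,min = Css,max × e^(−kτ) = 272.5 × 0.8114 ≈ 221 ng/mL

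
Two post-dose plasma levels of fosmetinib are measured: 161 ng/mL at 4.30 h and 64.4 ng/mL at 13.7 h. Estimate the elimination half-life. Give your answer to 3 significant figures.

7.11 hours

k = ln(C₁/C₂) / (t₂ − t₁) = ln(161/64.4) / (13.7 − 4.30)
  = 0.9163 / 9.400 = 0.09748 h⁻¹
t½ = ln 2 / k = ln 2 / 0.09748 ≈ 7.11 hours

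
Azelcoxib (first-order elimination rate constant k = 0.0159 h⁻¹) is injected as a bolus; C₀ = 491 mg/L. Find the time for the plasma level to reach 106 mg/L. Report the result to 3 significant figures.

C(t) = C₀ e^(−kt)  ⇒  t = ln(C₀/C) / k
t = ln(491/106) / 0.01590 = 1.533 / 0.01590 ≈ 96.4 hours

96.4 hours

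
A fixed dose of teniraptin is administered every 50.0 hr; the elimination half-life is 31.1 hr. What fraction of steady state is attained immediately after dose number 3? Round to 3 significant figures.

0.965

k = ln 2 / 31.1 = 0.02229 hr⁻¹
f_n = 1 − e^(−nkτ) = 1 − e^(−3 × 0.02229 × 50.0) = 1 − e^(−3.343) = 1 − 0.03533 ≈ 0.965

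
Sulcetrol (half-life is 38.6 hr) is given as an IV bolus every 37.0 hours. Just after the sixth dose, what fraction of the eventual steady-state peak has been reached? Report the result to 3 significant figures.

k = ln 2 / 38.6 = 0.01796 hr⁻¹
f_n = 1 − e^(−nkτ) = 1 − e^(−6 × 0.01796 × 37.0) = 1 − e^(−3.986) = 1 − 0.01856 ≈ 0.981

0.981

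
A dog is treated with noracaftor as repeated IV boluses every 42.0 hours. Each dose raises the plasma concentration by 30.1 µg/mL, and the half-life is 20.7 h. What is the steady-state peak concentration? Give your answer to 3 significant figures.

39.9 µg/mL

k = ln 2 / 20.7 = 0.03349 h⁻¹
Fraction remaining after one interval: e^(−kτ) = e^(−0.03349 × 42.0) = 0.2450
R = 1 / (1 − 0.2450) = 1.325
Css,max = 30.1 × 1.325 ≈ 39.9 µg/mL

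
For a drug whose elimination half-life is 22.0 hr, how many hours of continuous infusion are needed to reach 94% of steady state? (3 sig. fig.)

89.3 hours

k = ln 2 / 22.0 = 0.03151 hr⁻¹
f = 1 − e^(−kt)  ⇒  t = −ln(1 − f) / k
t = −ln(1 − 0.94) / 0.03151 = 2.813 / 0.03151 ≈ 89.3 hours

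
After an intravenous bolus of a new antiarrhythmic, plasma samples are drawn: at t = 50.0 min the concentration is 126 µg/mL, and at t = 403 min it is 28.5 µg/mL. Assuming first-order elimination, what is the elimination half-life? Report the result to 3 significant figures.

165 minutes

k = ln(C₁/C₂) / (t₂ − t₁) = ln(126/28.5) / (403 − 50.0)
  = 1.486 / 353.0 = 0.004211 min⁻¹
t½ = ln 2 / k = ln 2 / 0.004211 ≈ 165 minutes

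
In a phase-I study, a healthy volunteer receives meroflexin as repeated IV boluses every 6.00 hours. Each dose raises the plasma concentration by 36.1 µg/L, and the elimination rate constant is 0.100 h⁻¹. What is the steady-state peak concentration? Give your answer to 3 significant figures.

80.0 µg/L

Fraction remaining after one interval: e^(−kτ) = e^(−0.1000 × 6.00) = 0.5488
R = 1 / (1 − 0.5488) = 2.216
Css,max = 36.1 × 2.216 ≈ 80.0 µg/L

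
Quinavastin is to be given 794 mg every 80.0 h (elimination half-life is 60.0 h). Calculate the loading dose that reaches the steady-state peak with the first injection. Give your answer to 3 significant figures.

1320 mg

k = ln 2 / 60.0 = 0.01155 h⁻¹
Accumulation ratio R = 1 / (1 − e^(−kτ)) = 1 / (1 − e^(−0.01155×80.0)) = 1 / (1 − 0.3969) = 1.658
Loading dose = maintenance dose × R = 794 × 1.658 ≈ 1320 mg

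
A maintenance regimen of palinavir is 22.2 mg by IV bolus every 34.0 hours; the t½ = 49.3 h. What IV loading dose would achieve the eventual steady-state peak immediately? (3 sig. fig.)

58.4 mg

k = ln 2 / 49.3 = 0.01406 h⁻¹
Accumulation ratio R = 1 / (1 − e^(−kτ)) = 1 / (1 − e^(−0.01406×34.0)) = 1 / (1 − 0.6200) = 2.632
Loading dose = maintenance dose × R = 22.2 × 2.632 ≈ 58.4 mg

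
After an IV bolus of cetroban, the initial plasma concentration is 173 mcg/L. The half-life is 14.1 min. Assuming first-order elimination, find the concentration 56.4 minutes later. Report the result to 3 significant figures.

k = ln 2 / 14.1 = 0.04916 min⁻¹
56.4 min is 4.000 half-lives, so C = 173 × (1/2)^4.000 = 173 × 0.06250 ≈ 10.8 mcg/L

10.8 mcg/L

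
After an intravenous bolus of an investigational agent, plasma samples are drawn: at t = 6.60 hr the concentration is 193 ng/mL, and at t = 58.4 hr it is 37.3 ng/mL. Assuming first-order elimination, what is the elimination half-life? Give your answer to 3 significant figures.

21.8 hours

k = ln(C₁/C₂) / (t₂ − t₁) = ln(193/37.3) / (58.4 − 6.60)
  = 1.644 / 51.80 = 0.03173 hr⁻¹
t½ = ln 2 / k = ln 2 / 0.03173 ≈ 21.8 hours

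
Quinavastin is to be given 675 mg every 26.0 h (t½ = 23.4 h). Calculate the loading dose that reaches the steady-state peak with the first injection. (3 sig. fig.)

k = ln 2 / 23.4 = 0.02962 h⁻¹
Accumulation ratio R = 1 / (1 − e^(−kτ)) = 1 / (1 − e^(−0.02962×26.0)) = 1 / (1 − 0.4629) = 1.862
Loading dose = maintenance dose × R = 675 × 1.862 ≈ 1260 mg

1260 mg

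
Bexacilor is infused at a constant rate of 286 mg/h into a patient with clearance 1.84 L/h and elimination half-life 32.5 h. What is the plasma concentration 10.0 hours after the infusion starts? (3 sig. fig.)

29.9 mg/L

Css = rate / CL = 286 / 1.84 = 155.4 mg/L
k = ln 2 / 32.5 = 0.02133 h⁻¹
C(t) = Css (1 − e^(−kt)) = 155.4 × (1 − e^(−0.2133)) = 155.4 × 0.1921 ≈ 29.9 mg/L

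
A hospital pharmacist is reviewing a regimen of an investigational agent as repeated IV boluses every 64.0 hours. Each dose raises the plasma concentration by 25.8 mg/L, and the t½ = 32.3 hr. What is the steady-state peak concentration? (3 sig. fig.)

k = ln 2 / 32.3 = 0.02146 hr⁻¹
Fraction remaining after one interval: e^(−kτ) = e^(−0.02146 × 64.0) = 0.2532
R = 1 / (1 − 0.2532) = 1.339
Css,max = 25.8 × 1.339 ≈ 34.5 mg/L

34.5 mg/L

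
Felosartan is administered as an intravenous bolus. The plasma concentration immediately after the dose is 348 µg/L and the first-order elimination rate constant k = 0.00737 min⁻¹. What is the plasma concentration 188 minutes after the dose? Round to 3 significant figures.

87.1 µg/L

C(t) = C₀ e^(−kt) = 348 × e^(−0.007370 × 188) = 348 × e^(−1.386) = 348 × 0.2502 ≈ 87.1 µg/L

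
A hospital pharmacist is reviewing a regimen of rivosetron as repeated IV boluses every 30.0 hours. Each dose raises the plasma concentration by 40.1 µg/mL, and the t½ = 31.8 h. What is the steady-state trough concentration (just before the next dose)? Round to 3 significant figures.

43.4 µg/mL

k = ln 2 / 31.8 = 0.02180 h⁻¹
Fraction remaining after one interval: e^(−kτ) = e^(−0.02180 × 30.0) = 0.5200
R = 1 / (1 − 0.5200) = 2.083
Css,max = 40.1 × 2.083 = 83.54 µg/mL
Css,min = Css,max × e^(−kτ) = 83.54 × 0.5200 ≈ 43.4 µg/mL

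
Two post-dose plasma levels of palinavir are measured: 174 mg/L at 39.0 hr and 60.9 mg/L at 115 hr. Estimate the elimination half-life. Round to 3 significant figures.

50.2 hours

k = ln(C₁/C₂) / (t₂ − t₁) = ln(174/60.9) / (115 − 39.0)
  = 1.050 / 76.00 = 0.01381 hr⁻¹
t½ = ln 2 / k = ln 2 / 0.01381 ≈ 50.2 hours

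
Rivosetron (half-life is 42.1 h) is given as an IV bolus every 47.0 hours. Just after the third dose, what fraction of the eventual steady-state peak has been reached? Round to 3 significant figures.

0.902

k = ln 2 / 42.1 = 0.01646 h⁻¹
f_n = 1 − e^(−nkτ) = 1 − e^(−3 × 0.01646 × 47.0) = 1 − e^(−2.321) = 1 − 0.09813 ≈ 0.902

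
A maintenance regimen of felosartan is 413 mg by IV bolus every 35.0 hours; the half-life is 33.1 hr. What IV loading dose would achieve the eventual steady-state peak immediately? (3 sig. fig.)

k = ln 2 / 33.1 = 0.02094 hr⁻¹
Accumulation ratio R = 1 / (1 − e^(−kτ)) = 1 / (1 − e^(−0.02094×35.0)) = 1 / (1 − 0.4805) = 1.925
Loading dose = maintenance dose × R = 413 × 1.925 ≈ 795 mg

795 mg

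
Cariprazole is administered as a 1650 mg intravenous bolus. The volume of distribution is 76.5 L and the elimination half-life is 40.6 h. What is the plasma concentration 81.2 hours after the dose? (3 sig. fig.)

C₀ = dose / V = 1650 / 76.5 = 21.57 mg/L
k = ln 2 / 40.6 = 0.01707 h⁻¹
C(t) = C₀ e^(−kt) = 21.57 × e^(−0.01707 × 81.2) = 21.57 × e^(−1.386) = 21.57 × 0.2500 ≈ 5.39 mg/L

5.39 mg/L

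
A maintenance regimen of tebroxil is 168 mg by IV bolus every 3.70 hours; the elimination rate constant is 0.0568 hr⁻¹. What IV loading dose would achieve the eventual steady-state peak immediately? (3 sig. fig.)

886 mg

Accumulation ratio R = 1 / (1 − e^(−kτ)) = 1 / (1 − e^(−0.05680×3.70)) = 1 / (1 − 0.8105) = 5.276
Loading dose = maintenance dose × R = 168 × 5.276 ≈ 886 mg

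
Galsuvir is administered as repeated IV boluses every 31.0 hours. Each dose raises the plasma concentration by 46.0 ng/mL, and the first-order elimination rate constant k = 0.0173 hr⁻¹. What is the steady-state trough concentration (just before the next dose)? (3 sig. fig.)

Fraction remaining after one interval: e^(−kτ) = e^(−0.01730 × 31.0) = 0.5849
R = 1 / (1 − 0.5849) = 2.409
Css,max = 46.0 × 2.409 = 110.8 ng/mL
Css,min = Css,max × e^(−kτ) = 110.8 × 0.5849 ≈ 64.8 ng/mL

64.8 ng/mL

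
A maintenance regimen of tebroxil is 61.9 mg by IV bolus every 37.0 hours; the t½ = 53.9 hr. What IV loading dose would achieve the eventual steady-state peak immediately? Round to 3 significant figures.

163 mg

k = ln 2 / 53.9 = 0.01286 hr⁻¹
Accumulation ratio R = 1 / (1 − e^(−kτ)) = 1 / (1 − e^(−0.01286×37.0)) = 1 / (1 − 0.6214) = 2.641
Loading dose = maintenance dose × R = 61.9 × 2.641 ≈ 163 mg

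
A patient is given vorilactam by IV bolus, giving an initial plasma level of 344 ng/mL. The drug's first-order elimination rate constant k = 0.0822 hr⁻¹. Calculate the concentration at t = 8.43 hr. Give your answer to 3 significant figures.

C(t) = C₀ e^(−kt) = 344 × e^(−0.08220 × 8.43) = 344 × e^(−0.6929) = 344 × 0.5001 ≈ 172 ng/mL

172 ng/mL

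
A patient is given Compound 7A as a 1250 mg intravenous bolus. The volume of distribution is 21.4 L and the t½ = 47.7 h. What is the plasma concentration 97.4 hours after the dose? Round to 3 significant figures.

14.2 mg/L

C₀ = dose / V = 1250 / 21.4 = 58.41 mg/L
k = ln 2 / 47.7 = 0.01453 h⁻¹
C(t) = C₀ e^(−kt) = 58.41 × e^(−0.01453 × 97.4) = 58.41 × e^(−1.415) = 58.41 × 0.2428 ≈ 14.2 mg/L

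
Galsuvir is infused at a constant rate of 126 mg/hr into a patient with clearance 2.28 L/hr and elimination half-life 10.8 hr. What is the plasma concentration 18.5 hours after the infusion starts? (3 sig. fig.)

Css = rate / CL = 126 / 2.28 = 55.26 mg/L
k = ln 2 / 10.8 = 0.06418 hr⁻¹
C(t) = Css (1 − e^(−kt)) = 55.26 × (1 − e^(−1.187)) = 55.26 × 0.6950 ≈ 38.4 mg/L

38.4 mg/L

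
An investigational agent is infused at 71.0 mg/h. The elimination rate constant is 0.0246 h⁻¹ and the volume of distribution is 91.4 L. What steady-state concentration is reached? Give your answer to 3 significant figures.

31.6 mg/L

CL = k · V = 0.0246 × 91.4 = 2.248 L/h
Css = rate / CL = 71.0 / 2.248 ≈ 31.6 mg/L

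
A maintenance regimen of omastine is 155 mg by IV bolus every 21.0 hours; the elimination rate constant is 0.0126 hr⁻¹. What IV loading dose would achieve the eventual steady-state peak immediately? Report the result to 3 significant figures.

Accumulation ratio R = 1 / (1 − e^(−kτ)) = 1 / (1 − e^(−0.01260×21.0)) = 1 / (1 − 0.7675) = 4.301
Loading dose = maintenance dose × R = 155 × 4.301 ≈ 667 mg

667 mg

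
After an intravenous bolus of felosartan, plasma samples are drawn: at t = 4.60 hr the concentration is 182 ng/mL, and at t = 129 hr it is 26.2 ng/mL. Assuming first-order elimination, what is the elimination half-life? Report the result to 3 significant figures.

k = ln(C₁/C₂) / (t₂ − t₁) = ln(182/26.2) / (129 − 4.60)
  = 1.938 / 124.4 = 0.01558 hr⁻¹
t½ = ln 2 / k = ln 2 / 0.01558 ≈ 44.5 hours

44.5 hours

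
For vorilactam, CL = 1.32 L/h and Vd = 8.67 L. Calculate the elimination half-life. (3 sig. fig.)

4.55 hours

k = CL / V = 1.32 / 8.67 = 0.1522 h⁻¹
t½ = ln 2 / k = ln 2 / 0.1522 ≈ 4.55 hours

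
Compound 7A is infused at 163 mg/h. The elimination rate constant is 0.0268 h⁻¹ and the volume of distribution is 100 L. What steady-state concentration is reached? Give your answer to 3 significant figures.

60.8 mg/L

CL = k · V = 0.0268 × 100 = 2.680 L/h
Css = rate / CL = 163 / 2.680 ≈ 60.8 mg/L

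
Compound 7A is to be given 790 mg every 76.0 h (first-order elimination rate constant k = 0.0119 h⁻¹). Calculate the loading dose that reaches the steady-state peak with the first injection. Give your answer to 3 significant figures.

Accumulation ratio R = 1 / (1 − e^(−kτ)) = 1 / (1 − e^(−0.01190×76.0)) = 1 / (1 − 0.4048) = 1.680
Loading dose = maintenance dose × R = 790 × 1.680 ≈ 1330 mg

1330 mg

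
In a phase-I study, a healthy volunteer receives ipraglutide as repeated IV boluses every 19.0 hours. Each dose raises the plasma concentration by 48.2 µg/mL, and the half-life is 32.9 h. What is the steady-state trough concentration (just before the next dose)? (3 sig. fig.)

k = ln 2 / 32.9 = 0.02107 h⁻¹
Fraction remaining after one interval: e^(−kτ) = e^(−0.02107 × 19.0) = 0.6701
R = 1 / (1 − 0.6701) = 3.031
Css,max = 48.2 × 3.031 = 146.1 µg/mL
Css,min = Css,max × e^(−kτ) = 146.1 × 0.6701 ≈ 97.9 µg/mL

97.9 µg/mL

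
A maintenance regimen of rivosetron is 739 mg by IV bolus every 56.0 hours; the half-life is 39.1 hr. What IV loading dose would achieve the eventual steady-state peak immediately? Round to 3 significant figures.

1170 mg

k = ln 2 / 39.1 = 0.01773 hr⁻¹
Accumulation ratio R = 1 / (1 − e^(−kτ)) = 1 / (1 − e^(−0.01773×56.0)) = 1 / (1 − 0.3706) = 1.589
Loading dose = maintenance dose × R = 739 × 1.589 ≈ 1170 mg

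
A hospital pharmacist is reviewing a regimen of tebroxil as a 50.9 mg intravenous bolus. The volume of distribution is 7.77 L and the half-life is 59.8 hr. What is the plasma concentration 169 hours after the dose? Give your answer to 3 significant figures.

0.924 µg/mL

C₀ = dose / V = 50.9 / 7.77 = 6.551 µg/mL
k = ln 2 / 59.8 = 0.01159 hr⁻¹
C(t) = C₀ e^(−kt) = 6.551 × e^(−0.01159 × 169) = 6.551 × e^(−1.959) = 6.551 × 0.1410 ≈ 0.924 µg/mL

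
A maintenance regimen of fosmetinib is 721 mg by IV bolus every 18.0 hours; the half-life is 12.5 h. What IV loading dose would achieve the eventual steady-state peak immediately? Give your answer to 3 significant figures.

k = ln 2 / 12.5 = 0.05545 h⁻¹
Accumulation ratio R = 1 / (1 − e^(−kτ)) = 1 / (1 − e^(−0.05545×18.0)) = 1 / (1 − 0.3686) = 1.584
Loading dose = maintenance dose × R = 721 × 1.584 ≈ 1140 mg

1140 mg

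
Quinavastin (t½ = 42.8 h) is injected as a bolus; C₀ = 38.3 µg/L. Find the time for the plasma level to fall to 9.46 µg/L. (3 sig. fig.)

86.3 hours

k = ln 2 / 42.8 = 0.01620 h⁻¹
C(t) = C₀ e^(−kt)  ⇒  t = ln(C₀/C) / k
t = ln(38.3/9.46) / 0.01620 = 1.398 / 0.01620 ≈ 86.3 hours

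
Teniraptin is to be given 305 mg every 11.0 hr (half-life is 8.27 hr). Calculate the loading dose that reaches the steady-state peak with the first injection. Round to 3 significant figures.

506 mg

k = ln 2 / 8.27 = 0.08381 hr⁻¹
Accumulation ratio R = 1 / (1 − e^(−kτ)) = 1 / (1 − e^(−0.08381×11.0)) = 1 / (1 − 0.3977) = 1.660
Loading dose = maintenance dose × R = 305 × 1.660 ≈ 506 mg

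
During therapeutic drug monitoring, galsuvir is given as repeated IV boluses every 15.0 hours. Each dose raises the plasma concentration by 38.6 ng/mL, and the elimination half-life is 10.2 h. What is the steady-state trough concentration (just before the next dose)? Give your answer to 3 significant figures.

k = ln 2 / 10.2 = 0.06796 h⁻¹
Fraction remaining after one interval: e^(−kτ) = e^(−0.06796 × 15.0) = 0.3608
R = 1 / (1 − 0.3608) = 1.565
Css,max = 38.6 × 1.565 = 60.39 ng/mL
Css,min = Css,max × e^(−kτ) = 60.39 × 0.3608 ≈ 21.8 ng/mL

21.8 ng/mL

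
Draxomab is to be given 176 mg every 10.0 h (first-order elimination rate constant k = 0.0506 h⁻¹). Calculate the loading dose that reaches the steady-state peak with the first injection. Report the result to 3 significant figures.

443 mg

Accumulation ratio R = 1 / (1 − e^(−kτ)) = 1 / (1 − e^(−0.05060×10.0)) = 1 / (1 − 0.6029) = 2.518
Loading dose = maintenance dose × R = 176 × 2.518 ≈ 443 mg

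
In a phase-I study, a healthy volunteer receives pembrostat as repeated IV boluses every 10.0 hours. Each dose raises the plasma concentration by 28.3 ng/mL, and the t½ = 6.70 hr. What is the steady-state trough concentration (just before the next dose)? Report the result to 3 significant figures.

k = ln 2 / 6.70 = 0.1035 hr⁻¹
Fraction remaining after one interval: e^(−kτ) = e^(−0.1035 × 10.0) = 0.3554
R = 1 / (1 − 0.3554) = 1.551
Css,max = 28.3 × 1.551 = 43.90 ng/mL
Css,min = Css,max × e^(−kτ) = 43.90 × 0.3554 ≈ 15.6 ng/mL

15.6 ng/mL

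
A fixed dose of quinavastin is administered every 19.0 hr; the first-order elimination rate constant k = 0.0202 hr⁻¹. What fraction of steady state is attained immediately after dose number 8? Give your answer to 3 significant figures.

0.954

f_n = 1 − e^(−nkτ) = 1 − e^(−8 × 0.02020 × 19.0) = 1 − e^(−3.070) = 1 − 0.04640 ≈ 0.954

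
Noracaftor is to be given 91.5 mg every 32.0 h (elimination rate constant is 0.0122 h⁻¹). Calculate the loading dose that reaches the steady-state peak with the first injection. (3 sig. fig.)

283 mg

Accumulation ratio R = 1 / (1 − e^(−kτ)) = 1 / (1 − e^(−0.01220×32.0)) = 1 / (1 − 0.6768) = 3.094
Loading dose = maintenance dose × R = 91.5 × 3.094 ≈ 283 mg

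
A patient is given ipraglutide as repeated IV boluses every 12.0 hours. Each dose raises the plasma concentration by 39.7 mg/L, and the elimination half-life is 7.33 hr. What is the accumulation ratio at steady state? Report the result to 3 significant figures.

k = ln 2 / 7.33 = 0.09456 hr⁻¹
Fraction remaining after one interval: e^(−kτ) = e^(−0.09456 × 12.0) = 0.3215
R = 1 / (1 − 0.3215) = 1 / 0.6785 ≈ 1.47

1.47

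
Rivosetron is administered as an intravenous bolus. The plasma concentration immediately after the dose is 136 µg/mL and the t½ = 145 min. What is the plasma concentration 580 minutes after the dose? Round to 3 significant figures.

8.50 µg/mL

k = ln 2 / 145 = 0.004780 min⁻¹
C(t) = C₀ e^(−kt) = 136 × e^(−0.004780 × 580) = 136 × e^(−2.773) = 136 × 0.06250 ≈ 8.50 µg/mL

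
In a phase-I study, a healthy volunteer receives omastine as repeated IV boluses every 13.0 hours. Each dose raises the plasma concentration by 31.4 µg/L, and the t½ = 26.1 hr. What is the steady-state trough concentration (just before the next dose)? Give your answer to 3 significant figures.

76.2 µg/L

k = ln 2 / 26.1 = 0.02656 hr⁻¹
Fraction remaining after one interval: e^(−kτ) = e^(−0.02656 × 13.0) = 0.7080
R = 1 / (1 − 0.7080) = 3.425
Css,max = 31.4 × 3.425 = 107.6 µg/L
Css,min = Css,max × e^(−kτ) = 107.6 × 0.7080 ≈ 76.2 µg/L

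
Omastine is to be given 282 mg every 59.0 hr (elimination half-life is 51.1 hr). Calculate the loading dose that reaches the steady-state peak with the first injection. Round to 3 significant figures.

k = ln 2 / 51.1 = 0.01356 hr⁻¹
Accumulation ratio R = 1 / (1 − e^(−kτ)) = 1 / (1 − e^(−0.01356×59.0)) = 1 / (1 − 0.4492) = 1.816
Loading dose = maintenance dose × R = 282 × 1.816 ≈ 512 mg

512 mg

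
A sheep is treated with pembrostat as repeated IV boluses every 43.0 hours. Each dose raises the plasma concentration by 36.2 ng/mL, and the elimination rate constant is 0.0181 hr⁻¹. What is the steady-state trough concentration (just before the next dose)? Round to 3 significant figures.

30.7 ng/mL

Fraction remaining after one interval: e^(−kτ) = e^(−0.01810 × 43.0) = 0.4592
R = 1 / (1 − 0.4592) = 1.849
Css,max = 36.2 × 1.849 = 66.94 ng/mL
Css,min = Css,max × e^(−kτ) = 66.94 × 0.4592 ≈ 30.7 ng/mL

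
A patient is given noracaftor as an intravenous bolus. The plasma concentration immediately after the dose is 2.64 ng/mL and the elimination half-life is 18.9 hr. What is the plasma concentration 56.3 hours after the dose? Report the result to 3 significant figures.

k = ln 2 / 18.9 = 0.03667 hr⁻¹
C(t) = C₀ e^(−kt) = 2.64 × e^(−0.03667 × 56.3) = 2.64 × e^(−2.065) = 2.64 × 0.1268 ≈ 0.335 ng/mL

0.335 ng/mL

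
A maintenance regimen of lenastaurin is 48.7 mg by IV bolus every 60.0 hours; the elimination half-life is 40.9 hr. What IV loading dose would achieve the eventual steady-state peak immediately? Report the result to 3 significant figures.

k = ln 2 / 40.9 = 0.01695 hr⁻¹
Accumulation ratio R = 1 / (1 − e^(−kτ)) = 1 / (1 − e^(−0.01695×60.0)) = 1 / (1 − 0.3617) = 1.567
Loading dose = maintenance dose × R = 48.7 × 1.567 ≈ 76.3 mg

76.3 mg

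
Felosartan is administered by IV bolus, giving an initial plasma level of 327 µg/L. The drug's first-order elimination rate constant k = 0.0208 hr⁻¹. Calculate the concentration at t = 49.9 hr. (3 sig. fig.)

116 µg/L

C(t) = C₀ e^(−kt) = 327 × e^(−0.02080 × 49.9) = 327 × e^(−1.038) = 327 × 0.3542 ≈ 116 µg/L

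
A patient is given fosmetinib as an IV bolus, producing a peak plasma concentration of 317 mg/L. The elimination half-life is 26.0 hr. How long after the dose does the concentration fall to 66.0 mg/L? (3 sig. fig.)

k = ln 2 / 26.0 = 0.02666 hr⁻¹
C(t) = C₀ e^(−kt)  ⇒  t = ln(C₀/C) / k
t = ln(317/66.0) / 0.02666 = 1.569 / 0.02666 ≈ 58.9 hours

58.9 hours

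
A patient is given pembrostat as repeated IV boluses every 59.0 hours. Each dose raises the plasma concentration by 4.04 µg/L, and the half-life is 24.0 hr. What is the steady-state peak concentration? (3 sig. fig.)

4.94 µg/L

k = ln 2 / 24.0 = 0.02888 hr⁻¹
Fraction remaining after one interval: e^(−kτ) = e^(−0.02888 × 59.0) = 0.1820
R = 1 / (1 − 0.1820) = 1.222
Css,max = 4.04 × 1.222 ≈ 4.94 µg/L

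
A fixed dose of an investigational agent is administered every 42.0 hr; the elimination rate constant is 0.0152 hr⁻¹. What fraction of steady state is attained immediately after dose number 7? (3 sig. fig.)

0.989

f_n = 1 − e^(−nkτ) = 1 − e^(−7 × 0.01520 × 42.0) = 1 − e^(−4.469) = 1 − 0.01146 ≈ 0.989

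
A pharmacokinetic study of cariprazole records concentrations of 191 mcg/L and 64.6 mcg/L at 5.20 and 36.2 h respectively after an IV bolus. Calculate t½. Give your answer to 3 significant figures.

19.8 hours

k = ln(C₁/C₂) / (t₂ − t₁) = ln(191/64.6) / (36.2 − 5.20)
  = 1.084 / 31.00 = 0.03497 h⁻¹
t½ = ln 2 / k = ln 2 / 0.03497 ≈ 19.8 hours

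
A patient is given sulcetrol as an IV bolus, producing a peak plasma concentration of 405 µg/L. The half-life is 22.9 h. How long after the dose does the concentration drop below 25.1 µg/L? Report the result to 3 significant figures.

k = ln 2 / 22.9 = 0.03027 h⁻¹
C(t) = C₀ e^(−kt)  ⇒  t = ln(C₀/C) / k
t = ln(405/25.1) / 0.03027 = 2.781 / 0.03027 ≈ 91.9 hours

91.9 hours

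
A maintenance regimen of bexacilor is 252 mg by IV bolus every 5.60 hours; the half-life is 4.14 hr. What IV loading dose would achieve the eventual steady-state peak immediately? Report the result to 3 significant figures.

k = ln 2 / 4.14 = 0.1674 hr⁻¹
Accumulation ratio R = 1 / (1 − e^(−kτ)) = 1 / (1 − e^(−0.1674×5.60)) = 1 / (1 − 0.3916) = 1.644
Loading dose = maintenance dose × R = 252 × 1.644 ≈ 414 mg

414 mg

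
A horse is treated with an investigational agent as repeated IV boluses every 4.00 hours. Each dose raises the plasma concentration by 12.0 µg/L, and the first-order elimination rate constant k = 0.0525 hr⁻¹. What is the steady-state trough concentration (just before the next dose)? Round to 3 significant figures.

51.4 µg/L

Fraction remaining after one interval: e^(−kτ) = e^(−0.05250 × 4.00) = 0.8106
R = 1 / (1 − 0.8106) = 5.279
Css,max = 12.0 × 5.279 = 63.35 µg/L
Css,min = Css,max × e^(−kτ) = 63.35 × 0.8106 ≈ 51.4 µg/L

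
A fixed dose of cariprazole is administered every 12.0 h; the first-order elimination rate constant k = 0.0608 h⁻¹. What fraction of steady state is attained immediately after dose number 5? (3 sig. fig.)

f_n = 1 − e^(−nkτ) = 1 − e^(−5 × 0.06080 × 12.0) = 1 − e^(−3.648) = 1 − 0.02604 ≈ 0.974

0.974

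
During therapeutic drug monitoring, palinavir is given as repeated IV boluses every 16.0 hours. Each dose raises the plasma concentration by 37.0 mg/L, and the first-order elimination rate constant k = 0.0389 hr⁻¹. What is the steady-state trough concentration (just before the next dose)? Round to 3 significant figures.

Fraction remaining after one interval: e^(−kτ) = e^(−0.03890 × 16.0) = 0.5367
R = 1 / (1 − 0.5367) = 2.158
Css,max = 37.0 × 2.158 = 79.85 mg/L
Css,min = Css,max × e^(−kτ) = 79.85 × 0.5367 ≈ 42.9 mg/L

42.9 mg/L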